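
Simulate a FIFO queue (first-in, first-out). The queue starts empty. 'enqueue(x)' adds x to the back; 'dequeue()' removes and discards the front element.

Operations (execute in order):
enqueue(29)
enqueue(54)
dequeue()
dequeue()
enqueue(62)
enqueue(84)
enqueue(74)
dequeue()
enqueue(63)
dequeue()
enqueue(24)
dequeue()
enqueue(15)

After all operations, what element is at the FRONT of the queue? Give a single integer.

Answer: 63

Derivation:
enqueue(29): queue = [29]
enqueue(54): queue = [29, 54]
dequeue(): queue = [54]
dequeue(): queue = []
enqueue(62): queue = [62]
enqueue(84): queue = [62, 84]
enqueue(74): queue = [62, 84, 74]
dequeue(): queue = [84, 74]
enqueue(63): queue = [84, 74, 63]
dequeue(): queue = [74, 63]
enqueue(24): queue = [74, 63, 24]
dequeue(): queue = [63, 24]
enqueue(15): queue = [63, 24, 15]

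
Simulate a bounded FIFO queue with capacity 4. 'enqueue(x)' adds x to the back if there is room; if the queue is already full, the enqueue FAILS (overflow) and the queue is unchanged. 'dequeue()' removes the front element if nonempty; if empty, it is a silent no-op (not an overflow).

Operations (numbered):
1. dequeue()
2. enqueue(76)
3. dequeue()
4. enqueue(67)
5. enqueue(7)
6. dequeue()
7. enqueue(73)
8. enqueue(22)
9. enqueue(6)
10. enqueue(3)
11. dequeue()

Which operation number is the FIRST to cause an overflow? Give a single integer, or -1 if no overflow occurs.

1. dequeue(): empty, no-op, size=0
2. enqueue(76): size=1
3. dequeue(): size=0
4. enqueue(67): size=1
5. enqueue(7): size=2
6. dequeue(): size=1
7. enqueue(73): size=2
8. enqueue(22): size=3
9. enqueue(6): size=4
10. enqueue(3): size=4=cap → OVERFLOW (fail)
11. dequeue(): size=3

Answer: 10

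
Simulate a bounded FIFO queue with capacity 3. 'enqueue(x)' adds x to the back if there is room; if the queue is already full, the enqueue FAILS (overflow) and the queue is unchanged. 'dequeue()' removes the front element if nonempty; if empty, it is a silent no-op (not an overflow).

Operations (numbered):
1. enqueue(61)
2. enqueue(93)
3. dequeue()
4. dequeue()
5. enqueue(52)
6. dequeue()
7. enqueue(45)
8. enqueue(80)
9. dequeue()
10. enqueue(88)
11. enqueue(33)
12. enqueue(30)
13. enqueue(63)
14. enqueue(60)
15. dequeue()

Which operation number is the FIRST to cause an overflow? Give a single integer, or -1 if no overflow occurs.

Answer: 12

Derivation:
1. enqueue(61): size=1
2. enqueue(93): size=2
3. dequeue(): size=1
4. dequeue(): size=0
5. enqueue(52): size=1
6. dequeue(): size=0
7. enqueue(45): size=1
8. enqueue(80): size=2
9. dequeue(): size=1
10. enqueue(88): size=2
11. enqueue(33): size=3
12. enqueue(30): size=3=cap → OVERFLOW (fail)
13. enqueue(63): size=3=cap → OVERFLOW (fail)
14. enqueue(60): size=3=cap → OVERFLOW (fail)
15. dequeue(): size=2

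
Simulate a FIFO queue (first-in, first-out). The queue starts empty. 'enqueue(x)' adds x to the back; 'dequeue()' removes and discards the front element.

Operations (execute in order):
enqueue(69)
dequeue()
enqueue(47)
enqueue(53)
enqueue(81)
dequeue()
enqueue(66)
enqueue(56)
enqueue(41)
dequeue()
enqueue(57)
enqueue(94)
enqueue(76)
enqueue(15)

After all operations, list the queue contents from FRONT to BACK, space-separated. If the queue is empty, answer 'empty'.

enqueue(69): [69]
dequeue(): []
enqueue(47): [47]
enqueue(53): [47, 53]
enqueue(81): [47, 53, 81]
dequeue(): [53, 81]
enqueue(66): [53, 81, 66]
enqueue(56): [53, 81, 66, 56]
enqueue(41): [53, 81, 66, 56, 41]
dequeue(): [81, 66, 56, 41]
enqueue(57): [81, 66, 56, 41, 57]
enqueue(94): [81, 66, 56, 41, 57, 94]
enqueue(76): [81, 66, 56, 41, 57, 94, 76]
enqueue(15): [81, 66, 56, 41, 57, 94, 76, 15]

Answer: 81 66 56 41 57 94 76 15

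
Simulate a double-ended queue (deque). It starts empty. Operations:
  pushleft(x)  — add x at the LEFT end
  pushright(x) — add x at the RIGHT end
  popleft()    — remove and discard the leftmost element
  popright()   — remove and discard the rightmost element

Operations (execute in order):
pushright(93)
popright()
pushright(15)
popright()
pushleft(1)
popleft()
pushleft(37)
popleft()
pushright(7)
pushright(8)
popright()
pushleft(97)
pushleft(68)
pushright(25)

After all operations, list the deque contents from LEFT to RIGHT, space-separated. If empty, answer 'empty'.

pushright(93): [93]
popright(): []
pushright(15): [15]
popright(): []
pushleft(1): [1]
popleft(): []
pushleft(37): [37]
popleft(): []
pushright(7): [7]
pushright(8): [7, 8]
popright(): [7]
pushleft(97): [97, 7]
pushleft(68): [68, 97, 7]
pushright(25): [68, 97, 7, 25]

Answer: 68 97 7 25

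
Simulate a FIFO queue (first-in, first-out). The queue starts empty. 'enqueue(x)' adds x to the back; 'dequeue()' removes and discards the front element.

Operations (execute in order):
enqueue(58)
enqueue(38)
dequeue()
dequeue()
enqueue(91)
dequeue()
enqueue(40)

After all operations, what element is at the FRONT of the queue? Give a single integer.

Answer: 40

Derivation:
enqueue(58): queue = [58]
enqueue(38): queue = [58, 38]
dequeue(): queue = [38]
dequeue(): queue = []
enqueue(91): queue = [91]
dequeue(): queue = []
enqueue(40): queue = [40]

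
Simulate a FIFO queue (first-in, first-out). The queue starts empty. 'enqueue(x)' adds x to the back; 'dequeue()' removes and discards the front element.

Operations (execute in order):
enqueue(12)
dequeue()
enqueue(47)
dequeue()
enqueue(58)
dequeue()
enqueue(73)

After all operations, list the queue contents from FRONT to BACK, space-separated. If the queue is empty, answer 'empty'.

Answer: 73

Derivation:
enqueue(12): [12]
dequeue(): []
enqueue(47): [47]
dequeue(): []
enqueue(58): [58]
dequeue(): []
enqueue(73): [73]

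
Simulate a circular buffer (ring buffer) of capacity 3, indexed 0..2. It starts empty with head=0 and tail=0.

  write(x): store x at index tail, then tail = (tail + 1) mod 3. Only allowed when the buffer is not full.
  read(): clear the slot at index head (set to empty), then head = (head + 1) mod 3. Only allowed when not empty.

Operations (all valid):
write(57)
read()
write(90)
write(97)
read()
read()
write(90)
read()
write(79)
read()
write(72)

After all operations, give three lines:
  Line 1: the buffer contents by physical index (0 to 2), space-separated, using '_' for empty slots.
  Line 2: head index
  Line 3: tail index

Answer: _ _ 72
2
0

Derivation:
write(57): buf=[57 _ _], head=0, tail=1, size=1
read(): buf=[_ _ _], head=1, tail=1, size=0
write(90): buf=[_ 90 _], head=1, tail=2, size=1
write(97): buf=[_ 90 97], head=1, tail=0, size=2
read(): buf=[_ _ 97], head=2, tail=0, size=1
read(): buf=[_ _ _], head=0, tail=0, size=0
write(90): buf=[90 _ _], head=0, tail=1, size=1
read(): buf=[_ _ _], head=1, tail=1, size=0
write(79): buf=[_ 79 _], head=1, tail=2, size=1
read(): buf=[_ _ _], head=2, tail=2, size=0
write(72): buf=[_ _ 72], head=2, tail=0, size=1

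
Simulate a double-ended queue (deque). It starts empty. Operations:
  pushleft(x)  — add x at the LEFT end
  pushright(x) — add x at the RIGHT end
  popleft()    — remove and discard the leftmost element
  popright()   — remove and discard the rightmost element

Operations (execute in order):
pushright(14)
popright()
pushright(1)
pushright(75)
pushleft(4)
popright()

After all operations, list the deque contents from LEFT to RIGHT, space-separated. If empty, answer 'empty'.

Answer: 4 1

Derivation:
pushright(14): [14]
popright(): []
pushright(1): [1]
pushright(75): [1, 75]
pushleft(4): [4, 1, 75]
popright(): [4, 1]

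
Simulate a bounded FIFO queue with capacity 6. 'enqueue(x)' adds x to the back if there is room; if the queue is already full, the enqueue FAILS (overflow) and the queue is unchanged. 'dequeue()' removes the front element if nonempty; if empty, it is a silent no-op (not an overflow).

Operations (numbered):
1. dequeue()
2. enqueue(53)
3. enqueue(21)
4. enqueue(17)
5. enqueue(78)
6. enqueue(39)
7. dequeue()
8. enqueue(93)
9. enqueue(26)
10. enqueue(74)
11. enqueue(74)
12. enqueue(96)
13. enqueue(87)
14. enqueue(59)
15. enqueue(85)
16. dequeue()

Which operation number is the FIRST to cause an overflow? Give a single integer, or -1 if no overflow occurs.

1. dequeue(): empty, no-op, size=0
2. enqueue(53): size=1
3. enqueue(21): size=2
4. enqueue(17): size=3
5. enqueue(78): size=4
6. enqueue(39): size=5
7. dequeue(): size=4
8. enqueue(93): size=5
9. enqueue(26): size=6
10. enqueue(74): size=6=cap → OVERFLOW (fail)
11. enqueue(74): size=6=cap → OVERFLOW (fail)
12. enqueue(96): size=6=cap → OVERFLOW (fail)
13. enqueue(87): size=6=cap → OVERFLOW (fail)
14. enqueue(59): size=6=cap → OVERFLOW (fail)
15. enqueue(85): size=6=cap → OVERFLOW (fail)
16. dequeue(): size=5

Answer: 10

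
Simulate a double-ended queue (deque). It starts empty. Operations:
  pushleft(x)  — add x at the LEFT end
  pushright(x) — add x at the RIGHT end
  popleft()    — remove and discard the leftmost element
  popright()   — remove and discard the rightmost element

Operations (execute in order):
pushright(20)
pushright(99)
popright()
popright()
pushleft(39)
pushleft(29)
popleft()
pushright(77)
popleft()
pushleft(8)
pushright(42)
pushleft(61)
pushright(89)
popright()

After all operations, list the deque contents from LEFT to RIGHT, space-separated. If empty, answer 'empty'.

pushright(20): [20]
pushright(99): [20, 99]
popright(): [20]
popright(): []
pushleft(39): [39]
pushleft(29): [29, 39]
popleft(): [39]
pushright(77): [39, 77]
popleft(): [77]
pushleft(8): [8, 77]
pushright(42): [8, 77, 42]
pushleft(61): [61, 8, 77, 42]
pushright(89): [61, 8, 77, 42, 89]
popright(): [61, 8, 77, 42]

Answer: 61 8 77 42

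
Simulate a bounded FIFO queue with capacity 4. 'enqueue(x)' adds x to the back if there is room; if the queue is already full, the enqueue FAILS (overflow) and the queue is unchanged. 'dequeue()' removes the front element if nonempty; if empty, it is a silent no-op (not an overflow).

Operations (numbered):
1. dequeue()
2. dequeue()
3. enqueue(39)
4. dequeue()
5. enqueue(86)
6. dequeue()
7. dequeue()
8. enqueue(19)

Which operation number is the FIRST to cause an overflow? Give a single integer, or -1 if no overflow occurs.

1. dequeue(): empty, no-op, size=0
2. dequeue(): empty, no-op, size=0
3. enqueue(39): size=1
4. dequeue(): size=0
5. enqueue(86): size=1
6. dequeue(): size=0
7. dequeue(): empty, no-op, size=0
8. enqueue(19): size=1

Answer: -1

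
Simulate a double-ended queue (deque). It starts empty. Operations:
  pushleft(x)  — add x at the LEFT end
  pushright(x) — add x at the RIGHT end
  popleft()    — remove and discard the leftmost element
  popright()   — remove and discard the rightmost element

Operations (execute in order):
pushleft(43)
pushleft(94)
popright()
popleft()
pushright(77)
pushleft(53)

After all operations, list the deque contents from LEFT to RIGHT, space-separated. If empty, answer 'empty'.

Answer: 53 77

Derivation:
pushleft(43): [43]
pushleft(94): [94, 43]
popright(): [94]
popleft(): []
pushright(77): [77]
pushleft(53): [53, 77]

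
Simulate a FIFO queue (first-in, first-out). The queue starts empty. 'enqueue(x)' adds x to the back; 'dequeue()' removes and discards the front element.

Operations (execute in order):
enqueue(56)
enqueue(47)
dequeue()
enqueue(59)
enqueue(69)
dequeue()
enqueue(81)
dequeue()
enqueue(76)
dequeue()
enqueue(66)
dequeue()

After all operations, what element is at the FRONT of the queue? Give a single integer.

Answer: 76

Derivation:
enqueue(56): queue = [56]
enqueue(47): queue = [56, 47]
dequeue(): queue = [47]
enqueue(59): queue = [47, 59]
enqueue(69): queue = [47, 59, 69]
dequeue(): queue = [59, 69]
enqueue(81): queue = [59, 69, 81]
dequeue(): queue = [69, 81]
enqueue(76): queue = [69, 81, 76]
dequeue(): queue = [81, 76]
enqueue(66): queue = [81, 76, 66]
dequeue(): queue = [76, 66]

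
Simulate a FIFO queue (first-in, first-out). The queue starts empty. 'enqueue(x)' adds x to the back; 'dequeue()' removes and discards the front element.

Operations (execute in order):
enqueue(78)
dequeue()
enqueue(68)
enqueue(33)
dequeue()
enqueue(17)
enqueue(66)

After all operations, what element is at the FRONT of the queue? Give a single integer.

enqueue(78): queue = [78]
dequeue(): queue = []
enqueue(68): queue = [68]
enqueue(33): queue = [68, 33]
dequeue(): queue = [33]
enqueue(17): queue = [33, 17]
enqueue(66): queue = [33, 17, 66]

Answer: 33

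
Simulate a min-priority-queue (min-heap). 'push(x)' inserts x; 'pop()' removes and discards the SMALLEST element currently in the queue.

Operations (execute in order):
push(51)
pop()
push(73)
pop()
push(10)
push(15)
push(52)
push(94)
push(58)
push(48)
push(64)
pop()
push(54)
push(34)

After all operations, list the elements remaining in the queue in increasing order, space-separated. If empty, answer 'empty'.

Answer: 15 34 48 52 54 58 64 94

Derivation:
push(51): heap contents = [51]
pop() → 51: heap contents = []
push(73): heap contents = [73]
pop() → 73: heap contents = []
push(10): heap contents = [10]
push(15): heap contents = [10, 15]
push(52): heap contents = [10, 15, 52]
push(94): heap contents = [10, 15, 52, 94]
push(58): heap contents = [10, 15, 52, 58, 94]
push(48): heap contents = [10, 15, 48, 52, 58, 94]
push(64): heap contents = [10, 15, 48, 52, 58, 64, 94]
pop() → 10: heap contents = [15, 48, 52, 58, 64, 94]
push(54): heap contents = [15, 48, 52, 54, 58, 64, 94]
push(34): heap contents = [15, 34, 48, 52, 54, 58, 64, 94]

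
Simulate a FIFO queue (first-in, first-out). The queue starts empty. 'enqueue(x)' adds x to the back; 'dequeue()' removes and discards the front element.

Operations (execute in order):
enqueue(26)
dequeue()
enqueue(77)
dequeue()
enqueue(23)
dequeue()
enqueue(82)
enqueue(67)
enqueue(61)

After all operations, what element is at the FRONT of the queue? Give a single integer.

Answer: 82

Derivation:
enqueue(26): queue = [26]
dequeue(): queue = []
enqueue(77): queue = [77]
dequeue(): queue = []
enqueue(23): queue = [23]
dequeue(): queue = []
enqueue(82): queue = [82]
enqueue(67): queue = [82, 67]
enqueue(61): queue = [82, 67, 61]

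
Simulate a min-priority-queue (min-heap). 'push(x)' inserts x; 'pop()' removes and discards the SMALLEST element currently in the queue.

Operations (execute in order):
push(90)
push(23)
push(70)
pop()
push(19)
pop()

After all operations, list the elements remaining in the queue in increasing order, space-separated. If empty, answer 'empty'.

Answer: 70 90

Derivation:
push(90): heap contents = [90]
push(23): heap contents = [23, 90]
push(70): heap contents = [23, 70, 90]
pop() → 23: heap contents = [70, 90]
push(19): heap contents = [19, 70, 90]
pop() → 19: heap contents = [70, 90]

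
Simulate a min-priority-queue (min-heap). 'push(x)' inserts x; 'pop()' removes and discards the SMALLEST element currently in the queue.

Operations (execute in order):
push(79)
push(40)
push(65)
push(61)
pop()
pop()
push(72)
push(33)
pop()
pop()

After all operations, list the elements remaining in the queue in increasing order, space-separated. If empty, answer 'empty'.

push(79): heap contents = [79]
push(40): heap contents = [40, 79]
push(65): heap contents = [40, 65, 79]
push(61): heap contents = [40, 61, 65, 79]
pop() → 40: heap contents = [61, 65, 79]
pop() → 61: heap contents = [65, 79]
push(72): heap contents = [65, 72, 79]
push(33): heap contents = [33, 65, 72, 79]
pop() → 33: heap contents = [65, 72, 79]
pop() → 65: heap contents = [72, 79]

Answer: 72 79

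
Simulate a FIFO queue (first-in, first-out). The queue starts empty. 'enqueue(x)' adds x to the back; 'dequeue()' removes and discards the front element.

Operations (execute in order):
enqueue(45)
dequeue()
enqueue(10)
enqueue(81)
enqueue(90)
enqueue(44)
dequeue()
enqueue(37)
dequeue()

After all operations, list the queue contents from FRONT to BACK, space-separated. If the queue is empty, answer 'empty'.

enqueue(45): [45]
dequeue(): []
enqueue(10): [10]
enqueue(81): [10, 81]
enqueue(90): [10, 81, 90]
enqueue(44): [10, 81, 90, 44]
dequeue(): [81, 90, 44]
enqueue(37): [81, 90, 44, 37]
dequeue(): [90, 44, 37]

Answer: 90 44 37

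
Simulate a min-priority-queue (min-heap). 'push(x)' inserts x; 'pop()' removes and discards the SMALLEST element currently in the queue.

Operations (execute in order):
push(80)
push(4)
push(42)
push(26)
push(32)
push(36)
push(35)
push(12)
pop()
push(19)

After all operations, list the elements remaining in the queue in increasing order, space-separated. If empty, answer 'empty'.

Answer: 12 19 26 32 35 36 42 80

Derivation:
push(80): heap contents = [80]
push(4): heap contents = [4, 80]
push(42): heap contents = [4, 42, 80]
push(26): heap contents = [4, 26, 42, 80]
push(32): heap contents = [4, 26, 32, 42, 80]
push(36): heap contents = [4, 26, 32, 36, 42, 80]
push(35): heap contents = [4, 26, 32, 35, 36, 42, 80]
push(12): heap contents = [4, 12, 26, 32, 35, 36, 42, 80]
pop() → 4: heap contents = [12, 26, 32, 35, 36, 42, 80]
push(19): heap contents = [12, 19, 26, 32, 35, 36, 42, 80]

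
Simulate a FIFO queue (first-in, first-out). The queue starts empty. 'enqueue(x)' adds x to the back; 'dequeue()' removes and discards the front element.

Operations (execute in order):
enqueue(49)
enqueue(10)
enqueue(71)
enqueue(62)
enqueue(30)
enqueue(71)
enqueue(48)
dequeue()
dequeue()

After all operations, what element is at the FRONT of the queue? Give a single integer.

enqueue(49): queue = [49]
enqueue(10): queue = [49, 10]
enqueue(71): queue = [49, 10, 71]
enqueue(62): queue = [49, 10, 71, 62]
enqueue(30): queue = [49, 10, 71, 62, 30]
enqueue(71): queue = [49, 10, 71, 62, 30, 71]
enqueue(48): queue = [49, 10, 71, 62, 30, 71, 48]
dequeue(): queue = [10, 71, 62, 30, 71, 48]
dequeue(): queue = [71, 62, 30, 71, 48]

Answer: 71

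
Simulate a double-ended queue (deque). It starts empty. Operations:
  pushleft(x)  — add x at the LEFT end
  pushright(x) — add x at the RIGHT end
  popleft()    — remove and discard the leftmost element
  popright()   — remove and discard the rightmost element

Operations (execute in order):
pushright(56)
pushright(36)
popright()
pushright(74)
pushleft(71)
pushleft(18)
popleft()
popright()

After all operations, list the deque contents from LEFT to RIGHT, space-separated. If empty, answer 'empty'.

Answer: 71 56

Derivation:
pushright(56): [56]
pushright(36): [56, 36]
popright(): [56]
pushright(74): [56, 74]
pushleft(71): [71, 56, 74]
pushleft(18): [18, 71, 56, 74]
popleft(): [71, 56, 74]
popright(): [71, 56]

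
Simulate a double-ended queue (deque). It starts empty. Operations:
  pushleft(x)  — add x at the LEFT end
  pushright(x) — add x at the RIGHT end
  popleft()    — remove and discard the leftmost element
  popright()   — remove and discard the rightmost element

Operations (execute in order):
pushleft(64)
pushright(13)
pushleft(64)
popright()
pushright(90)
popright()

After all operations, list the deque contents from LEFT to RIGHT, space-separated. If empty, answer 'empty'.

pushleft(64): [64]
pushright(13): [64, 13]
pushleft(64): [64, 64, 13]
popright(): [64, 64]
pushright(90): [64, 64, 90]
popright(): [64, 64]

Answer: 64 64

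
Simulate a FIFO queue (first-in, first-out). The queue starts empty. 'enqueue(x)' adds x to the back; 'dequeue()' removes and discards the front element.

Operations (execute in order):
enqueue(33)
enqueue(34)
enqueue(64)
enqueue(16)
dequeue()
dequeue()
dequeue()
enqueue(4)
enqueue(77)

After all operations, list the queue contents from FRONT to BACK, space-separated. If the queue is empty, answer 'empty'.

Answer: 16 4 77

Derivation:
enqueue(33): [33]
enqueue(34): [33, 34]
enqueue(64): [33, 34, 64]
enqueue(16): [33, 34, 64, 16]
dequeue(): [34, 64, 16]
dequeue(): [64, 16]
dequeue(): [16]
enqueue(4): [16, 4]
enqueue(77): [16, 4, 77]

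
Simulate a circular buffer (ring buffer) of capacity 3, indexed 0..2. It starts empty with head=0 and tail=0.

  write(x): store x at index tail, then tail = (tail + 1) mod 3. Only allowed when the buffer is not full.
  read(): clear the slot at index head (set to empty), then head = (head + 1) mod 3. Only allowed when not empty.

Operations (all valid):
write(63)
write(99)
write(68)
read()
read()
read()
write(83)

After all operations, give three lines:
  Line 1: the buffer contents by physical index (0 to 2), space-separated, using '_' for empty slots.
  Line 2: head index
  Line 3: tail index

Answer: 83 _ _
0
1

Derivation:
write(63): buf=[63 _ _], head=0, tail=1, size=1
write(99): buf=[63 99 _], head=0, tail=2, size=2
write(68): buf=[63 99 68], head=0, tail=0, size=3
read(): buf=[_ 99 68], head=1, tail=0, size=2
read(): buf=[_ _ 68], head=2, tail=0, size=1
read(): buf=[_ _ _], head=0, tail=0, size=0
write(83): buf=[83 _ _], head=0, tail=1, size=1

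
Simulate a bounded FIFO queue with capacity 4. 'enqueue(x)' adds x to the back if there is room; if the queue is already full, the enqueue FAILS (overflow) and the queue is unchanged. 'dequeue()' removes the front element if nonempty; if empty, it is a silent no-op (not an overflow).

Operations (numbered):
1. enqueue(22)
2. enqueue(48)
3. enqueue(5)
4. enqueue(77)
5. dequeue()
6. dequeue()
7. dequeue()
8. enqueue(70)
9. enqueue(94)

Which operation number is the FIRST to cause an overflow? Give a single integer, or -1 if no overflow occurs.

Answer: -1

Derivation:
1. enqueue(22): size=1
2. enqueue(48): size=2
3. enqueue(5): size=3
4. enqueue(77): size=4
5. dequeue(): size=3
6. dequeue(): size=2
7. dequeue(): size=1
8. enqueue(70): size=2
9. enqueue(94): size=3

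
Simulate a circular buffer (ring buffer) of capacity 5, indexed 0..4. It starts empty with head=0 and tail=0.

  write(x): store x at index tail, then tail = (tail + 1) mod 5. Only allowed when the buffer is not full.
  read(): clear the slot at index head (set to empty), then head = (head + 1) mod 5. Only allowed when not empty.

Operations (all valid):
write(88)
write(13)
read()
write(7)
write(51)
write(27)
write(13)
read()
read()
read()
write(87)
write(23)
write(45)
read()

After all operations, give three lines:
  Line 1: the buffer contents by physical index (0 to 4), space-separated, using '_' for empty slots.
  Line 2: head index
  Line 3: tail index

Answer: 13 87 23 45 _
0
4

Derivation:
write(88): buf=[88 _ _ _ _], head=0, tail=1, size=1
write(13): buf=[88 13 _ _ _], head=0, tail=2, size=2
read(): buf=[_ 13 _ _ _], head=1, tail=2, size=1
write(7): buf=[_ 13 7 _ _], head=1, tail=3, size=2
write(51): buf=[_ 13 7 51 _], head=1, tail=4, size=3
write(27): buf=[_ 13 7 51 27], head=1, tail=0, size=4
write(13): buf=[13 13 7 51 27], head=1, tail=1, size=5
read(): buf=[13 _ 7 51 27], head=2, tail=1, size=4
read(): buf=[13 _ _ 51 27], head=3, tail=1, size=3
read(): buf=[13 _ _ _ 27], head=4, tail=1, size=2
write(87): buf=[13 87 _ _ 27], head=4, tail=2, size=3
write(23): buf=[13 87 23 _ 27], head=4, tail=3, size=4
write(45): buf=[13 87 23 45 27], head=4, tail=4, size=5
read(): buf=[13 87 23 45 _], head=0, tail=4, size=4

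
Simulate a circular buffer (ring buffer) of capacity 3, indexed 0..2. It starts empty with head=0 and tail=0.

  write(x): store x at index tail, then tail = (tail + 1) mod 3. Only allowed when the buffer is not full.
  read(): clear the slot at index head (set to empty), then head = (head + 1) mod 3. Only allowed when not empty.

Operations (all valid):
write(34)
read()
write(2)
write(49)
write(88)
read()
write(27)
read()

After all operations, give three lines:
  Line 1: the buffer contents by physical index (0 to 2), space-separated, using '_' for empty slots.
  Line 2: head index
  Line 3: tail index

write(34): buf=[34 _ _], head=0, tail=1, size=1
read(): buf=[_ _ _], head=1, tail=1, size=0
write(2): buf=[_ 2 _], head=1, tail=2, size=1
write(49): buf=[_ 2 49], head=1, tail=0, size=2
write(88): buf=[88 2 49], head=1, tail=1, size=3
read(): buf=[88 _ 49], head=2, tail=1, size=2
write(27): buf=[88 27 49], head=2, tail=2, size=3
read(): buf=[88 27 _], head=0, tail=2, size=2

Answer: 88 27 _
0
2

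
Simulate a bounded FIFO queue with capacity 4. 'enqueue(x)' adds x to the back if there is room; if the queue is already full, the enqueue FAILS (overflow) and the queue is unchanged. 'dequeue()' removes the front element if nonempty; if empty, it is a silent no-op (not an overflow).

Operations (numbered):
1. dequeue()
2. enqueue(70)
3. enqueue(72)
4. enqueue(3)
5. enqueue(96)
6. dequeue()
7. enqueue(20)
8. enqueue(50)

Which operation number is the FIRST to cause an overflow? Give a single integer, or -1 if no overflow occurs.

Answer: 8

Derivation:
1. dequeue(): empty, no-op, size=0
2. enqueue(70): size=1
3. enqueue(72): size=2
4. enqueue(3): size=3
5. enqueue(96): size=4
6. dequeue(): size=3
7. enqueue(20): size=4
8. enqueue(50): size=4=cap → OVERFLOW (fail)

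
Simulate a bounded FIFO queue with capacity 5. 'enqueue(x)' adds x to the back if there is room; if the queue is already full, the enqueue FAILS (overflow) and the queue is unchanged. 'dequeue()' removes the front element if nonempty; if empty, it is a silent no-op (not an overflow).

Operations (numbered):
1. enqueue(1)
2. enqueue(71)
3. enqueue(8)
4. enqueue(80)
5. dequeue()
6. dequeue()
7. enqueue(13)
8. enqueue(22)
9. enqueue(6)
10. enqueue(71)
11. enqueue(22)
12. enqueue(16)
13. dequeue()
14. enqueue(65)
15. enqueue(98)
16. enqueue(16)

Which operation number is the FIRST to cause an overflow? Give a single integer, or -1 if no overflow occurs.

Answer: 10

Derivation:
1. enqueue(1): size=1
2. enqueue(71): size=2
3. enqueue(8): size=3
4. enqueue(80): size=4
5. dequeue(): size=3
6. dequeue(): size=2
7. enqueue(13): size=3
8. enqueue(22): size=4
9. enqueue(6): size=5
10. enqueue(71): size=5=cap → OVERFLOW (fail)
11. enqueue(22): size=5=cap → OVERFLOW (fail)
12. enqueue(16): size=5=cap → OVERFLOW (fail)
13. dequeue(): size=4
14. enqueue(65): size=5
15. enqueue(98): size=5=cap → OVERFLOW (fail)
16. enqueue(16): size=5=cap → OVERFLOW (fail)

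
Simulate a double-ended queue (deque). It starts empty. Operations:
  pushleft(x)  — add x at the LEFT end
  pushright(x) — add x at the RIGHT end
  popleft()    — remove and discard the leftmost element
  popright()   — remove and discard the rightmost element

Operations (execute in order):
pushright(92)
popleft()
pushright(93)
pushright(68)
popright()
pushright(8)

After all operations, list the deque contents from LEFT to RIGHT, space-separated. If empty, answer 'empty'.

Answer: 93 8

Derivation:
pushright(92): [92]
popleft(): []
pushright(93): [93]
pushright(68): [93, 68]
popright(): [93]
pushright(8): [93, 8]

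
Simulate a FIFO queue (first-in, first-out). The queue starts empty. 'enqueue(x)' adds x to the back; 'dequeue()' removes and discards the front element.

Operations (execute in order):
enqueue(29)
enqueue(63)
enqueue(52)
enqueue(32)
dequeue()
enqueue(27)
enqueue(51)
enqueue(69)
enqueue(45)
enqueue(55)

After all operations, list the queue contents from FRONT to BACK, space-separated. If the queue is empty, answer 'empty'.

Answer: 63 52 32 27 51 69 45 55

Derivation:
enqueue(29): [29]
enqueue(63): [29, 63]
enqueue(52): [29, 63, 52]
enqueue(32): [29, 63, 52, 32]
dequeue(): [63, 52, 32]
enqueue(27): [63, 52, 32, 27]
enqueue(51): [63, 52, 32, 27, 51]
enqueue(69): [63, 52, 32, 27, 51, 69]
enqueue(45): [63, 52, 32, 27, 51, 69, 45]
enqueue(55): [63, 52, 32, 27, 51, 69, 45, 55]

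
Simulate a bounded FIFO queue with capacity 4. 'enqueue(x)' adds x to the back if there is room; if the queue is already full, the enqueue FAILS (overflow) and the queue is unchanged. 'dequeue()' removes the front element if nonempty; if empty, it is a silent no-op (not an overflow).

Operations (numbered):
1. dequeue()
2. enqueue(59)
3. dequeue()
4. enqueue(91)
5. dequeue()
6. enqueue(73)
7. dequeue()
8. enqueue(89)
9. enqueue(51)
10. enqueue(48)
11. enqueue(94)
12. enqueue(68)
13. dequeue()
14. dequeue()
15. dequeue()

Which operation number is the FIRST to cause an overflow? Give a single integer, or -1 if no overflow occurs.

1. dequeue(): empty, no-op, size=0
2. enqueue(59): size=1
3. dequeue(): size=0
4. enqueue(91): size=1
5. dequeue(): size=0
6. enqueue(73): size=1
7. dequeue(): size=0
8. enqueue(89): size=1
9. enqueue(51): size=2
10. enqueue(48): size=3
11. enqueue(94): size=4
12. enqueue(68): size=4=cap → OVERFLOW (fail)
13. dequeue(): size=3
14. dequeue(): size=2
15. dequeue(): size=1

Answer: 12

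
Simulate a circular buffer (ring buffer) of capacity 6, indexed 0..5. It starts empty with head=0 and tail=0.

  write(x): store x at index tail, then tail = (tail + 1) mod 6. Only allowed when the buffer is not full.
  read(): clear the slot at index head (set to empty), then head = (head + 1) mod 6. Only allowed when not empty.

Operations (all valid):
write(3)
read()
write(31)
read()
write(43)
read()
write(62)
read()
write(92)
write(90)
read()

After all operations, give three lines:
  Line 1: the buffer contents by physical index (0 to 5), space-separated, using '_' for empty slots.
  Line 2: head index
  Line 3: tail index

Answer: _ _ _ _ _ 90
5
0

Derivation:
write(3): buf=[3 _ _ _ _ _], head=0, tail=1, size=1
read(): buf=[_ _ _ _ _ _], head=1, tail=1, size=0
write(31): buf=[_ 31 _ _ _ _], head=1, tail=2, size=1
read(): buf=[_ _ _ _ _ _], head=2, tail=2, size=0
write(43): buf=[_ _ 43 _ _ _], head=2, tail=3, size=1
read(): buf=[_ _ _ _ _ _], head=3, tail=3, size=0
write(62): buf=[_ _ _ 62 _ _], head=3, tail=4, size=1
read(): buf=[_ _ _ _ _ _], head=4, tail=4, size=0
write(92): buf=[_ _ _ _ 92 _], head=4, tail=5, size=1
write(90): buf=[_ _ _ _ 92 90], head=4, tail=0, size=2
read(): buf=[_ _ _ _ _ 90], head=5, tail=0, size=1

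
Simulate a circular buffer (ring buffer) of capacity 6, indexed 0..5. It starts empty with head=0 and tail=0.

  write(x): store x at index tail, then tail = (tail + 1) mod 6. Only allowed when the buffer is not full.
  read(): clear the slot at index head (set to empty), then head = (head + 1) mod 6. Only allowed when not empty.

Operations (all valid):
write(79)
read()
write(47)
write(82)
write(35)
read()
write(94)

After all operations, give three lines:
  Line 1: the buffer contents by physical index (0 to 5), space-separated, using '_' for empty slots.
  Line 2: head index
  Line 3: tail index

write(79): buf=[79 _ _ _ _ _], head=0, tail=1, size=1
read(): buf=[_ _ _ _ _ _], head=1, tail=1, size=0
write(47): buf=[_ 47 _ _ _ _], head=1, tail=2, size=1
write(82): buf=[_ 47 82 _ _ _], head=1, tail=3, size=2
write(35): buf=[_ 47 82 35 _ _], head=1, tail=4, size=3
read(): buf=[_ _ 82 35 _ _], head=2, tail=4, size=2
write(94): buf=[_ _ 82 35 94 _], head=2, tail=5, size=3

Answer: _ _ 82 35 94 _
2
5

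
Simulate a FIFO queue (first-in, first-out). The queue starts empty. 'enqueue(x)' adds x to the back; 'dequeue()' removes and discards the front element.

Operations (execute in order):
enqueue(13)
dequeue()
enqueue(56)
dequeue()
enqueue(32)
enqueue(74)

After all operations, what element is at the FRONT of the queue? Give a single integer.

enqueue(13): queue = [13]
dequeue(): queue = []
enqueue(56): queue = [56]
dequeue(): queue = []
enqueue(32): queue = [32]
enqueue(74): queue = [32, 74]

Answer: 32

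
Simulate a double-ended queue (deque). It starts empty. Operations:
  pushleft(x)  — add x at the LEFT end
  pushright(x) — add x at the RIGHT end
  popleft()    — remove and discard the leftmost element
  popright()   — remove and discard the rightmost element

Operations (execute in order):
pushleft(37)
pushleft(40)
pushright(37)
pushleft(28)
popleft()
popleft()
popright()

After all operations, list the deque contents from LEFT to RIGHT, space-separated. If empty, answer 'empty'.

Answer: 37

Derivation:
pushleft(37): [37]
pushleft(40): [40, 37]
pushright(37): [40, 37, 37]
pushleft(28): [28, 40, 37, 37]
popleft(): [40, 37, 37]
popleft(): [37, 37]
popright(): [37]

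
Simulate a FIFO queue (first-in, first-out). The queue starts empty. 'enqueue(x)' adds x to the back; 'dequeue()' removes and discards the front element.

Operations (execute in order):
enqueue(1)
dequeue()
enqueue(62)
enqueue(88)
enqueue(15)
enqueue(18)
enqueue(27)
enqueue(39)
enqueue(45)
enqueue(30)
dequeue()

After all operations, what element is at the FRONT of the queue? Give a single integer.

Answer: 88

Derivation:
enqueue(1): queue = [1]
dequeue(): queue = []
enqueue(62): queue = [62]
enqueue(88): queue = [62, 88]
enqueue(15): queue = [62, 88, 15]
enqueue(18): queue = [62, 88, 15, 18]
enqueue(27): queue = [62, 88, 15, 18, 27]
enqueue(39): queue = [62, 88, 15, 18, 27, 39]
enqueue(45): queue = [62, 88, 15, 18, 27, 39, 45]
enqueue(30): queue = [62, 88, 15, 18, 27, 39, 45, 30]
dequeue(): queue = [88, 15, 18, 27, 39, 45, 30]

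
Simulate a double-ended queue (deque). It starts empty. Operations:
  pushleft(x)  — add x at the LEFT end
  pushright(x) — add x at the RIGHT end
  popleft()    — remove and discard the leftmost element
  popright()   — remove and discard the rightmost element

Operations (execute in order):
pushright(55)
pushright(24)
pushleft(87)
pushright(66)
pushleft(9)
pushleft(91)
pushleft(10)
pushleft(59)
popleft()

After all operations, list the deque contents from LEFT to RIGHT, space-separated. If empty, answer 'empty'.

pushright(55): [55]
pushright(24): [55, 24]
pushleft(87): [87, 55, 24]
pushright(66): [87, 55, 24, 66]
pushleft(9): [9, 87, 55, 24, 66]
pushleft(91): [91, 9, 87, 55, 24, 66]
pushleft(10): [10, 91, 9, 87, 55, 24, 66]
pushleft(59): [59, 10, 91, 9, 87, 55, 24, 66]
popleft(): [10, 91, 9, 87, 55, 24, 66]

Answer: 10 91 9 87 55 24 66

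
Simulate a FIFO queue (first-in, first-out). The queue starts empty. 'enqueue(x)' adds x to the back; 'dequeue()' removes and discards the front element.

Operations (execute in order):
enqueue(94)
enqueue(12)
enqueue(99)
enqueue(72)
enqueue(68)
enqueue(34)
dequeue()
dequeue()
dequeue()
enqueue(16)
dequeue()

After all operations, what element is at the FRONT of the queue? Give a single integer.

Answer: 68

Derivation:
enqueue(94): queue = [94]
enqueue(12): queue = [94, 12]
enqueue(99): queue = [94, 12, 99]
enqueue(72): queue = [94, 12, 99, 72]
enqueue(68): queue = [94, 12, 99, 72, 68]
enqueue(34): queue = [94, 12, 99, 72, 68, 34]
dequeue(): queue = [12, 99, 72, 68, 34]
dequeue(): queue = [99, 72, 68, 34]
dequeue(): queue = [72, 68, 34]
enqueue(16): queue = [72, 68, 34, 16]
dequeue(): queue = [68, 34, 16]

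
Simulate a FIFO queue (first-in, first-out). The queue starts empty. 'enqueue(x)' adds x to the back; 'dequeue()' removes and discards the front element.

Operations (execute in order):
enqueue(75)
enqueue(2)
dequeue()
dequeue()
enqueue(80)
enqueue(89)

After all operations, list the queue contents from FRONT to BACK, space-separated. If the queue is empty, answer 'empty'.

enqueue(75): [75]
enqueue(2): [75, 2]
dequeue(): [2]
dequeue(): []
enqueue(80): [80]
enqueue(89): [80, 89]

Answer: 80 89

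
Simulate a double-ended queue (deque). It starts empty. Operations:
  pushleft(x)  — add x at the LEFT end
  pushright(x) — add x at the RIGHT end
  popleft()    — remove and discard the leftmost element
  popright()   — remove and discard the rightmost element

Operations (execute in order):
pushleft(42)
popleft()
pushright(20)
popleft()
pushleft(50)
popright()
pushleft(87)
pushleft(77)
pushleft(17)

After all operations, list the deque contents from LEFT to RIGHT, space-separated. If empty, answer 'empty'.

Answer: 17 77 87

Derivation:
pushleft(42): [42]
popleft(): []
pushright(20): [20]
popleft(): []
pushleft(50): [50]
popright(): []
pushleft(87): [87]
pushleft(77): [77, 87]
pushleft(17): [17, 77, 87]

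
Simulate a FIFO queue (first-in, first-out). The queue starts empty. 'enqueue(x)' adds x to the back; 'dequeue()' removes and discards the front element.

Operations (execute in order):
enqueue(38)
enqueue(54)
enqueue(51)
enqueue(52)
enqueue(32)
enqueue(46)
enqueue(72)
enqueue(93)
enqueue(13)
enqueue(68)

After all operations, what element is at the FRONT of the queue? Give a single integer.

enqueue(38): queue = [38]
enqueue(54): queue = [38, 54]
enqueue(51): queue = [38, 54, 51]
enqueue(52): queue = [38, 54, 51, 52]
enqueue(32): queue = [38, 54, 51, 52, 32]
enqueue(46): queue = [38, 54, 51, 52, 32, 46]
enqueue(72): queue = [38, 54, 51, 52, 32, 46, 72]
enqueue(93): queue = [38, 54, 51, 52, 32, 46, 72, 93]
enqueue(13): queue = [38, 54, 51, 52, 32, 46, 72, 93, 13]
enqueue(68): queue = [38, 54, 51, 52, 32, 46, 72, 93, 13, 68]

Answer: 38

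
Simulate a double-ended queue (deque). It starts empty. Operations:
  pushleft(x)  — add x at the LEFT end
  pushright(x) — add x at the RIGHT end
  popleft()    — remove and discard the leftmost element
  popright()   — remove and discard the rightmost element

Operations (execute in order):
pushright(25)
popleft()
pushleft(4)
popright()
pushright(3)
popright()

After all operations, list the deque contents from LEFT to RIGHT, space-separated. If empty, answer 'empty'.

Answer: empty

Derivation:
pushright(25): [25]
popleft(): []
pushleft(4): [4]
popright(): []
pushright(3): [3]
popright(): []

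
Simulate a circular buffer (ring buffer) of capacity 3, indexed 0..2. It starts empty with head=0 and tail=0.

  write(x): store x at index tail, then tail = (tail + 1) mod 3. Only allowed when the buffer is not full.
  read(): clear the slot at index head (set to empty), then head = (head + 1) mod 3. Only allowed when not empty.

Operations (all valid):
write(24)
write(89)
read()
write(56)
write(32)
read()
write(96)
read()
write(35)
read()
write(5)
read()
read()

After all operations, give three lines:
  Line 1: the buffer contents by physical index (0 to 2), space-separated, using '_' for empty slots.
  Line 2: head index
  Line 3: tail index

Answer: 5 _ _
0
1

Derivation:
write(24): buf=[24 _ _], head=0, tail=1, size=1
write(89): buf=[24 89 _], head=0, tail=2, size=2
read(): buf=[_ 89 _], head=1, tail=2, size=1
write(56): buf=[_ 89 56], head=1, tail=0, size=2
write(32): buf=[32 89 56], head=1, tail=1, size=3
read(): buf=[32 _ 56], head=2, tail=1, size=2
write(96): buf=[32 96 56], head=2, tail=2, size=3
read(): buf=[32 96 _], head=0, tail=2, size=2
write(35): buf=[32 96 35], head=0, tail=0, size=3
read(): buf=[_ 96 35], head=1, tail=0, size=2
write(5): buf=[5 96 35], head=1, tail=1, size=3
read(): buf=[5 _ 35], head=2, tail=1, size=2
read(): buf=[5 _ _], head=0, tail=1, size=1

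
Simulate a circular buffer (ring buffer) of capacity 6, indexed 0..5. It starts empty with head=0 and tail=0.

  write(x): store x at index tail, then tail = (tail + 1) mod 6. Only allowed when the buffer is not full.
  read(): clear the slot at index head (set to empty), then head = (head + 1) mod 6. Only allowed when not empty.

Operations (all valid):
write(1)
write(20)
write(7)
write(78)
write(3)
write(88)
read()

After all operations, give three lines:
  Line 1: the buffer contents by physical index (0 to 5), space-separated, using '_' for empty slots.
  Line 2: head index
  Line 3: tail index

Answer: _ 20 7 78 3 88
1
0

Derivation:
write(1): buf=[1 _ _ _ _ _], head=0, tail=1, size=1
write(20): buf=[1 20 _ _ _ _], head=0, tail=2, size=2
write(7): buf=[1 20 7 _ _ _], head=0, tail=3, size=3
write(78): buf=[1 20 7 78 _ _], head=0, tail=4, size=4
write(3): buf=[1 20 7 78 3 _], head=0, tail=5, size=5
write(88): buf=[1 20 7 78 3 88], head=0, tail=0, size=6
read(): buf=[_ 20 7 78 3 88], head=1, tail=0, size=5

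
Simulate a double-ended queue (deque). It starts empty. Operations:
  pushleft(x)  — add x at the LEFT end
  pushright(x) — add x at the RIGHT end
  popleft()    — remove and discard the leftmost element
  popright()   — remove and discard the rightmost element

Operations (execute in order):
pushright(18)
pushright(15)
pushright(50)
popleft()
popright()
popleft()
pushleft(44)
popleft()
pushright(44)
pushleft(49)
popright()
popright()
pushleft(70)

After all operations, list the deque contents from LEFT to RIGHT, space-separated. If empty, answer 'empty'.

pushright(18): [18]
pushright(15): [18, 15]
pushright(50): [18, 15, 50]
popleft(): [15, 50]
popright(): [15]
popleft(): []
pushleft(44): [44]
popleft(): []
pushright(44): [44]
pushleft(49): [49, 44]
popright(): [49]
popright(): []
pushleft(70): [70]

Answer: 70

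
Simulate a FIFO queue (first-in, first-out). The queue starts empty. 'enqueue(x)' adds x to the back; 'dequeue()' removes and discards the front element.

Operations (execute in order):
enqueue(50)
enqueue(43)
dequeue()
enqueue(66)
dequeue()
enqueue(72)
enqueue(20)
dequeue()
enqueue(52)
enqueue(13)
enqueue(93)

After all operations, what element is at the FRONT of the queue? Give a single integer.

enqueue(50): queue = [50]
enqueue(43): queue = [50, 43]
dequeue(): queue = [43]
enqueue(66): queue = [43, 66]
dequeue(): queue = [66]
enqueue(72): queue = [66, 72]
enqueue(20): queue = [66, 72, 20]
dequeue(): queue = [72, 20]
enqueue(52): queue = [72, 20, 52]
enqueue(13): queue = [72, 20, 52, 13]
enqueue(93): queue = [72, 20, 52, 13, 93]

Answer: 72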